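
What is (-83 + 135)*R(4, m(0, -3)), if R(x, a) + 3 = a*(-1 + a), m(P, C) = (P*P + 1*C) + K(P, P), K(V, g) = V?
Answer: 468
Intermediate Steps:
m(P, C) = C + P + P**2 (m(P, C) = (P*P + 1*C) + P = (P**2 + C) + P = (C + P**2) + P = C + P + P**2)
R(x, a) = -3 + a*(-1 + a)
(-83 + 135)*R(4, m(0, -3)) = (-83 + 135)*(-3 + (-3 + 0 + 0**2)**2 - (-3 + 0 + 0**2)) = 52*(-3 + (-3 + 0 + 0)**2 - (-3 + 0 + 0)) = 52*(-3 + (-3)**2 - 1*(-3)) = 52*(-3 + 9 + 3) = 52*9 = 468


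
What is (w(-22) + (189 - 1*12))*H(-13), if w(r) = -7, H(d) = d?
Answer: -2210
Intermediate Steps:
(w(-22) + (189 - 1*12))*H(-13) = (-7 + (189 - 1*12))*(-13) = (-7 + (189 - 12))*(-13) = (-7 + 177)*(-13) = 170*(-13) = -2210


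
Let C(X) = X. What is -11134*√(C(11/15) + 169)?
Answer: -11134*√38190/15 ≈ -1.4506e+5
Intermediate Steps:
-11134*√(C(11/15) + 169) = -11134*√(11/15 + 169) = -11134*√38190/15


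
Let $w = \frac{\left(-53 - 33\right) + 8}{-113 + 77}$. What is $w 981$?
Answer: $\frac{4251}{2} \approx 2125.5$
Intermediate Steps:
$w = \frac{13}{6}$ ($w = \frac{\left(-53 - 33\right) + 8}{-36} = \left(-86 + 8\right) \left(- \frac{1}{36}\right) = \left(-78\right) \left(- \frac{1}{36}\right) = \frac{13}{6} \approx 2.1667$)
$w 981 = \frac{13}{6} \cdot 981 = \frac{4251}{2}$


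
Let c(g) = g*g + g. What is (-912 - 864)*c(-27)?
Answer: -1246752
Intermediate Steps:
c(g) = g + g**2 (c(g) = g**2 + g = g + g**2)
(-912 - 864)*c(-27) = (-912 - 864)*(-27*(1 - 27)) = -(-47952)*(-26) = -1776*702 = -1246752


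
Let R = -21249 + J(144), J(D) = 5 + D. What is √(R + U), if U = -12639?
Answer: I*√33739 ≈ 183.68*I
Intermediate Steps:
R = -21100 (R = -21249 + (5 + 144) = -21249 + 149 = -21100)
√(R + U) = √(-21100 - 12639) = √(-33739) = I*√33739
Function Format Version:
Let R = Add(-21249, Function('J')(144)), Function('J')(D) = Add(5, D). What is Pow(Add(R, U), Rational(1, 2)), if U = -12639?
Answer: Mul(I, Pow(33739, Rational(1, 2))) ≈ Mul(183.68, I)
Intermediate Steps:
R = -21100 (R = Add(-21249, Add(5, 144)) = Add(-21249, 149) = -21100)
Pow(Add(R, U), Rational(1, 2)) = Pow(Add(-21100, -12639), Rational(1, 2)) = Pow(-33739, Rational(1, 2)) = Mul(I, Pow(33739, Rational(1, 2)))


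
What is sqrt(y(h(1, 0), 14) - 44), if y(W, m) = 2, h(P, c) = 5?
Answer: I*sqrt(42) ≈ 6.4807*I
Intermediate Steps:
sqrt(y(h(1, 0), 14) - 44) = sqrt(2 - 44) = sqrt(-42) = I*sqrt(42)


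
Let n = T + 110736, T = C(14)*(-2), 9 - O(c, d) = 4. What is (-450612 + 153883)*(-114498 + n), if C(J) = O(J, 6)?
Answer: 1119261788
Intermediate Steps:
O(c, d) = 5 (O(c, d) = 9 - 1*4 = 9 - 4 = 5)
C(J) = 5
T = -10 (T = 5*(-2) = -10)
n = 110726 (n = -10 + 110736 = 110726)
(-450612 + 153883)*(-114498 + n) = (-450612 + 153883)*(-114498 + 110726) = -296729*(-3772) = 1119261788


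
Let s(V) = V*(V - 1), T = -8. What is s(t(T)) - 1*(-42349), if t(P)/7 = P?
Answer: 45541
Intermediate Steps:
t(P) = 7*P
s(V) = V*(-1 + V)
s(t(T)) - 1*(-42349) = (7*(-8))*(-1 + 7*(-8)) - 1*(-42349) = -56*(-1 - 56) + 42349 = -56*(-57) + 42349 = 3192 + 42349 = 45541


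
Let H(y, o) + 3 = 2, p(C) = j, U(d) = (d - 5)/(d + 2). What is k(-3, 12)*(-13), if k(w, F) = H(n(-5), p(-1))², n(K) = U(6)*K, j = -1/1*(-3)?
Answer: -13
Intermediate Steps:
U(d) = (-5 + d)/(2 + d)
j = 3 (j = -1*1*(-3) = -1*(-3) = 3)
p(C) = 3
n(K) = K/8 (n(K) = ((-5 + 6)/(2 + 6))*K = (1/8)*K = ((⅛)*1)*K = K/8)
H(y, o) = -1 (H(y, o) = -3 + 2 = -1)
k(w, F) = 1 (k(w, F) = (-1)² = 1)
k(-3, 12)*(-13) = 1*(-13) = -13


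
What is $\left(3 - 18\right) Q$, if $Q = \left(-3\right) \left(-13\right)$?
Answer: $-585$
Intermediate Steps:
$Q = 39$
$\left(3 - 18\right) Q = \left(3 - 18\right) 39 = \left(-15\right) 39 = -585$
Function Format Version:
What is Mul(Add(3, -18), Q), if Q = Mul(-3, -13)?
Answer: -585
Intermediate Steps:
Q = 39
Mul(Add(3, -18), Q) = Mul(Add(3, -18), 39) = Mul(-15, 39) = -585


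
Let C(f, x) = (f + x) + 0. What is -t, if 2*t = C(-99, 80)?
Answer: 19/2 ≈ 9.5000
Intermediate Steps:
C(f, x) = f + x
t = -19/2 (t = (-99 + 80)/2 = (1/2)*(-19) = -19/2 ≈ -9.5000)
-t = -1*(-19/2) = 19/2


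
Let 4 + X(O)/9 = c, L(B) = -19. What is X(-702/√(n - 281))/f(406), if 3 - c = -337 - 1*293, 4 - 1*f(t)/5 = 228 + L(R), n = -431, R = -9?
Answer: -5661/1025 ≈ -5.5229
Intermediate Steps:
f(t) = -1025 (f(t) = 20 - 5*(228 - 19) = 20 - 5*209 = 20 - 1045 = -1025)
c = 633 (c = 3 - (-337 - 1*293) = 3 - (-337 - 293) = 3 - 1*(-630) = 3 + 630 = 633)
X(O) = 5661 (X(O) = -36 + 9*633 = -36 + 5697 = 5661)
X(-702/√(n - 281))/f(406) = 5661/(-1025) = 5661*(-1/1025) = -5661/1025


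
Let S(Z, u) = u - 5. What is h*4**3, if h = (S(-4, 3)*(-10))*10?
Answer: 12800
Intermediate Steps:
S(Z, u) = -5 + u
h = 200 (h = ((-5 + 3)*(-10))*10 = -2*(-10)*10 = 20*10 = 200)
h*4**3 = 200*4**3 = 200*64 = 12800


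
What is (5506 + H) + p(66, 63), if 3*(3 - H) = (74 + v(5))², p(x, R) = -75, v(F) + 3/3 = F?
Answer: 3406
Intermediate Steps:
v(F) = -1 + F
H = -2025 (H = 3 - (74 + (-1 + 5))²/3 = 3 - (74 + 4)²/3 = 3 - ⅓*78² = 3 - ⅓*6084 = 3 - 2028 = -2025)
(5506 + H) + p(66, 63) = (5506 - 2025) - 75 = 3481 - 75 = 3406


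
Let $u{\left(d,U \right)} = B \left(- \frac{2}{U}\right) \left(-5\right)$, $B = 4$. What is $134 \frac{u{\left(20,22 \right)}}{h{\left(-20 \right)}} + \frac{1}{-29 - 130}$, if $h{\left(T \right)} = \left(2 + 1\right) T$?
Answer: $- \frac{2371}{583} \approx -4.0669$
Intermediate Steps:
$u{\left(d,U \right)} = \frac{40}{U}$ ($u{\left(d,U \right)} = 4 \left(- \frac{2}{U}\right) \left(-5\right) = - \frac{8}{U} \left(-5\right) = \frac{40}{U}$)
$h{\left(T \right)} = 3 T$
$134 \frac{u{\left(20,22 \right)}}{h{\left(-20 \right)}} + \frac{1}{-29 - 130} = 134 \frac{40 \cdot \frac{1}{22}}{3 \left(-20\right)} + \frac{1}{-29 - 130} = 134 \frac{40 \cdot \frac{1}{22}}{-60} + \frac{1}{-29 - 130} = 134 \cdot \frac{20}{11} \left(- \frac{1}{60}\right) + \frac{1}{-159} = 134 \left(- \frac{1}{33}\right) - \frac{1}{159} = - \frac{134}{33} - \frac{1}{159} = - \frac{2371}{583}$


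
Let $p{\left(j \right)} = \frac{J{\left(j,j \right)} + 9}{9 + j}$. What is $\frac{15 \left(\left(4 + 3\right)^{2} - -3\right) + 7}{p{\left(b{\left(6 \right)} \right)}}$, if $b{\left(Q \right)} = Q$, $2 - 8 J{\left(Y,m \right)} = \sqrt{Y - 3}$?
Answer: $\frac{6988560}{5473} + \frac{94440 \sqrt{3}}{5473} \approx 1306.8$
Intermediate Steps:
$J{\left(Y,m \right)} = \frac{1}{4} - \frac{\sqrt{-3 + Y}}{8}$ ($J{\left(Y,m \right)} = \frac{1}{4} - \frac{\sqrt{Y - 3}}{8} = \frac{1}{4} - \frac{\sqrt{-3 + Y}}{8}$)
$p{\left(j \right)} = \frac{\frac{37}{4} - \frac{\sqrt{-3 + j}}{8}}{9 + j}$ ($p{\left(j \right)} = \frac{\left(\frac{1}{4} - \frac{\sqrt{-3 + j}}{8}\right) + 9}{9 + j} = \frac{\frac{37}{4} - \frac{\sqrt{-3 + j}}{8}}{9 + j}$)
$\frac{15 \left(\left(4 + 3\right)^{2} - -3\right) + 7}{p{\left(b{\left(6 \right)} \right)}} = \frac{15 \left(\left(4 + 3\right)^{2} - -3\right) + 7}{\frac{1}{8} \frac{1}{9 + 6} \left(74 - \sqrt{-3 + 6}\right)} = \frac{15 \left(7^{2} + 3\right) + 7}{\frac{1}{8} \cdot \frac{1}{15} \left(74 - \sqrt{3}\right)} = \frac{15 \left(49 + 3\right) + 7}{\frac{1}{8} \cdot \frac{1}{15} \left(74 - \sqrt{3}\right)} = \frac{15 \cdot 52 + 7}{\frac{37}{60} - \frac{\sqrt{3}}{120}} = \frac{780 + 7}{\frac{37}{60} - \frac{\sqrt{3}}{120}} = \frac{787}{\frac{37}{60} - \frac{\sqrt{3}}{120}}$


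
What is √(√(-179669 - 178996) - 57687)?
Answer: √(-57687 + I*√358665) ≈ 1.247 + 240.18*I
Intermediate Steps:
√(√(-179669 - 178996) - 57687) = √(√(-358665) - 57687) = √(I*√358665 - 57687) = √(-57687 + I*√358665)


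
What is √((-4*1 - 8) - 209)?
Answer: I*√221 ≈ 14.866*I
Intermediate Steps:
√((-4*1 - 8) - 209) = √((-4 - 8) - 209) = √(-12 - 209) = √(-221) = I*√221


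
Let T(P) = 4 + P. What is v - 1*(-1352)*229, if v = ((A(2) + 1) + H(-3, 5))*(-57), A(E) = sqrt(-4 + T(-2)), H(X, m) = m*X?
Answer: 310406 - 57*I*sqrt(2) ≈ 3.1041e+5 - 80.61*I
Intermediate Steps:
H(X, m) = X*m
A(E) = I*sqrt(2) (A(E) = sqrt(-4 + (4 - 2)) = sqrt(-4 + 2) = sqrt(-2) = I*sqrt(2))
v = 798 - 57*I*sqrt(2) (v = ((I*sqrt(2) + 1) - 3*5)*(-57) = ((1 + I*sqrt(2)) - 15)*(-57) = (-14 + I*sqrt(2))*(-57) = 798 - 57*I*sqrt(2) ≈ 798.0 - 80.61*I)
v - 1*(-1352)*229 = (798 - 57*I*sqrt(2)) - 1*(-1352)*229 = (798 - 57*I*sqrt(2)) + 1352*229 = (798 - 57*I*sqrt(2)) + 309608 = 310406 - 57*I*sqrt(2)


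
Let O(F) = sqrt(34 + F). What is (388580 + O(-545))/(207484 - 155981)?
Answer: 388580/51503 + I*sqrt(511)/51503 ≈ 7.5448 + 0.00043891*I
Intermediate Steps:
(388580 + O(-545))/(207484 - 155981) = (388580 + sqrt(34 - 545))/(207484 - 155981) = (388580 + sqrt(-511))/51503 = (388580 + I*sqrt(511))*(1/51503) = 388580/51503 + I*sqrt(511)/51503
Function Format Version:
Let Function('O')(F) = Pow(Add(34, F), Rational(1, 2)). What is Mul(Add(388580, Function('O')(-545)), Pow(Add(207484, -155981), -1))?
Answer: Add(Rational(388580, 51503), Mul(Rational(1, 51503), I, Pow(511, Rational(1, 2)))) ≈ Add(7.5448, Mul(0.00043891, I))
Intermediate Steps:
Mul(Add(388580, Function('O')(-545)), Pow(Add(207484, -155981), -1)) = Mul(Add(388580, Pow(Add(34, -545), Rational(1, 2))), Pow(Add(207484, -155981), -1)) = Mul(Add(388580, Pow(-511, Rational(1, 2))), Pow(51503, -1)) = Mul(Add(388580, Mul(I, Pow(511, Rational(1, 2)))), Rational(1, 51503)) = Add(Rational(388580, 51503), Mul(Rational(1, 51503), I, Pow(511, Rational(1, 2))))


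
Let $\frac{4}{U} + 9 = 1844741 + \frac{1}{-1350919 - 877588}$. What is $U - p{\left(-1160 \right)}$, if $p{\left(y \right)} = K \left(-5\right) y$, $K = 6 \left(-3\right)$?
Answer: $\frac{429188209491755228}{4110998175123} \approx 1.044 \cdot 10^{5}$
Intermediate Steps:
$K = -18$
$p{\left(y \right)} = 90 y$ ($p{\left(y \right)} = \left(-18\right) \left(-5\right) y = 90 y$)
$U = \frac{8914028}{4110998175123}$ ($U = \frac{4}{-9 + \left(1844741 + \frac{1}{-1350919 - 877588}\right)} = \frac{4}{-9 + \left(1844741 + \frac{1}{-2228507}\right)} = \frac{4}{-9 + \left(1844741 - \frac{1}{2228507}\right)} = \frac{4}{-9 + \frac{4111018231686}{2228507}} = \frac{4}{\frac{4110998175123}{2228507}} = 4 \cdot \frac{2228507}{4110998175123} = \frac{8914028}{4110998175123} \approx 2.1683 \cdot 10^{-6}$)
$U - p{\left(-1160 \right)} = \frac{8914028}{4110998175123} - 90 \left(-1160\right) = \frac{8914028}{4110998175123} - -104400 = \frac{8914028}{4110998175123} + 104400 = \frac{429188209491755228}{4110998175123}$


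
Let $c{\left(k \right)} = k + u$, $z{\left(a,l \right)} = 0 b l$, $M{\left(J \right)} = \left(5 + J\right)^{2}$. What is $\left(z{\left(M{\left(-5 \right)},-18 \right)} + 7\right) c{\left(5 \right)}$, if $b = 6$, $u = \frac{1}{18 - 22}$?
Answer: $\frac{133}{4} \approx 33.25$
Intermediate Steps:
$u = - \frac{1}{4}$ ($u = \frac{1}{-4} = - \frac{1}{4} \approx -0.25$)
$z{\left(a,l \right)} = 0$ ($z{\left(a,l \right)} = 0 \cdot 6 l = 0 l = 0$)
$c{\left(k \right)} = - \frac{1}{4} + k$ ($c{\left(k \right)} = k - \frac{1}{4} = - \frac{1}{4} + k$)
$\left(z{\left(M{\left(-5 \right)},-18 \right)} + 7\right) c{\left(5 \right)} = \left(0 + 7\right) \left(- \frac{1}{4} + 5\right) = 7 \cdot \frac{19}{4} = \frac{133}{4}$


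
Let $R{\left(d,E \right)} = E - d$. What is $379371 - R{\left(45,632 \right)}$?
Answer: $378784$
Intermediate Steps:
$379371 - R{\left(45,632 \right)} = 379371 - \left(632 - 45\right) = 379371 - 587 = 378784$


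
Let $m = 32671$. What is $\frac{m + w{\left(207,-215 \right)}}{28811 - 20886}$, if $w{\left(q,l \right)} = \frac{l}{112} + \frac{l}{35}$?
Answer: $\frac{522607}{126800} \approx 4.1215$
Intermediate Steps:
$w{\left(q,l \right)} = \frac{3 l}{80}$ ($w{\left(q,l \right)} = l \frac{1}{112} + l \frac{1}{35} = \frac{l}{112} + \frac{l}{35} = \frac{3 l}{80}$)
$\frac{m + w{\left(207,-215 \right)}}{28811 - 20886} = \frac{32671 + \frac{3}{80} \left(-215\right)}{28811 - 20886} = \frac{32671 - \frac{129}{16}}{7925} = \frac{522607}{16} \cdot \frac{1}{7925} = \frac{522607}{126800}$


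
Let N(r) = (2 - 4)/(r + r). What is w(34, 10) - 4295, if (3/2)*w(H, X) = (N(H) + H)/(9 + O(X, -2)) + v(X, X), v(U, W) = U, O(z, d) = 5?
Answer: -437245/102 ≈ -4286.7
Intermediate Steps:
N(r) = -1/r (N(r) = -2*1/(2*r) = -1/r)
w(H, X) = -1/(21*H) + H/21 + 2*X/3 (w(H, X) = 2*((-1/H + H)/(9 + 5) + X)/3 = 2*((H - 1/H)/14 + X)/3 = 2*((H - 1/H)*(1/14) + X)/3 = 2*((-1/(14*H) + H/14) + X)/3 = 2*(X - 1/(14*H) + H/14)/3 = -1/(21*H) + H/21 + 2*X/3)
w(34, 10) - 4295 = (1/21)*(-1 + 34*(34 + 14*10))/34 - 4295 = (1/21)*(1/34)*(-1 + 34*(34 + 140)) - 4295 = (1/21)*(1/34)*(-1 + 34*174) - 4295 = (1/21)*(1/34)*(-1 + 5916) - 4295 = (1/21)*(1/34)*5915 - 4295 = 845/102 - 4295 = -437245/102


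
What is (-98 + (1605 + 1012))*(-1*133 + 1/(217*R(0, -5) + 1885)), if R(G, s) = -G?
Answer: -631523376/1885 ≈ -3.3503e+5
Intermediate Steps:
(-98 + (1605 + 1012))*(-1*133 + 1/(217*R(0, -5) + 1885)) = (-98 + (1605 + 1012))*(-1*133 + 1/(217*(-1*0) + 1885)) = (-98 + 2617)*(-133 + 1/(217*0 + 1885)) = 2519*(-133 + 1/(0 + 1885)) = 2519*(-133 + 1/1885) = 2519*(-250704/1885) = -631523376/1885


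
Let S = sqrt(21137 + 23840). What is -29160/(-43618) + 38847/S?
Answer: 14580/21809 + 38847*sqrt(44977)/44977 ≈ 183.84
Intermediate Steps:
S = sqrt(44977) ≈ 212.08
-29160/(-43618) + 38847/S = -29160/(-43618) + 38847/(sqrt(44977)) = -29160*(-1/43618) + 38847*(sqrt(44977)/44977) = 14580/21809 + 38847*sqrt(44977)/44977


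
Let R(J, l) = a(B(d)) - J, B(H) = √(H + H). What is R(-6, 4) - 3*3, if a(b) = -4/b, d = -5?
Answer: -3 + 2*I*√10/5 ≈ -3.0 + 1.2649*I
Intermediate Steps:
B(H) = √2*√H (B(H) = √(2*H) = √2*√H)
R(J, l) = -J + 2*I*√10/5 (R(J, l) = -4*(-I*√10/10) - J = -(-2)*I*√10/5 - J = 2*I*√10/5 - J = -J + 2*I*√10/5)
R(-6, 4) - 3*3 = (-1*(-6) + 2*I*√10/5) - 3*3 = (6 + 2*I*√10/5) - 9 = -3 + 2*I*√10/5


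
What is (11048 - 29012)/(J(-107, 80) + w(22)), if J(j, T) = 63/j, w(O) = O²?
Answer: -1922148/51725 ≈ -37.161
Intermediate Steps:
(11048 - 29012)/(J(-107, 80) + w(22)) = (11048 - 29012)/(63/(-107) + 22²) = -17964/(63*(-1/107) + 484) = -17964/(-63/107 + 484) = -17964/51725/107 = -17964*107/51725 = -1922148/51725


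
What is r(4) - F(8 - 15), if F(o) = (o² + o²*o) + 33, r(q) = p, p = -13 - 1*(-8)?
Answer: 256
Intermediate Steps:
p = -5 (p = -13 + 8 = -5)
r(q) = -5
F(o) = 33 + o² + o³ (F(o) = (o² + o³) + 33 = 33 + o² + o³)
r(4) - F(8 - 15) = -5 - (33 + (8 - 15)² + (8 - 15)³) = -5 - (33 + (-7)² + (-7)³) = -5 - (33 + 49 - 343) = -5 - 1*(-261) = -5 + 261 = 256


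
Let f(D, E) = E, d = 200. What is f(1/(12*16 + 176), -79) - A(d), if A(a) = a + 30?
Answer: -309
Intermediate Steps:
A(a) = 30 + a
f(1/(12*16 + 176), -79) - A(d) = -79 - (30 + 200) = -79 - 1*230 = -79 - 230 = -309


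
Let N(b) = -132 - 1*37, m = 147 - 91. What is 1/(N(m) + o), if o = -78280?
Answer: -1/78449 ≈ -1.2747e-5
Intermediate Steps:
m = 56
N(b) = -169 (N(b) = -132 - 37 = -169)
1/(N(m) + o) = 1/(-169 - 78280) = 1/(-78449) = -1/78449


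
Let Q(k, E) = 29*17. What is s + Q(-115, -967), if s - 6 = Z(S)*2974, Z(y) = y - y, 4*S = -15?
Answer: 499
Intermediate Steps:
S = -15/4 (S = (¼)*(-15) = -15/4 ≈ -3.7500)
Z(y) = 0
Q(k, E) = 493
s = 6 (s = 6 + 0*2974 = 6 + 0 = 6)
s + Q(-115, -967) = 6 + 493 = 499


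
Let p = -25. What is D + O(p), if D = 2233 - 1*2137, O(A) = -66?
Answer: 30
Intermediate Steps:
D = 96 (D = 2233 - 2137 = 96)
D + O(p) = 96 - 66 = 30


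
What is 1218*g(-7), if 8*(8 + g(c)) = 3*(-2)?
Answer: -21315/2 ≈ -10658.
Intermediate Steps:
g(c) = -35/4 (g(c) = -8 + (3*(-2))/8 = -8 + (1/8)*(-6) = -8 - 3/4 = -35/4)
1218*g(-7) = 1218*(-35/4) = -21315/2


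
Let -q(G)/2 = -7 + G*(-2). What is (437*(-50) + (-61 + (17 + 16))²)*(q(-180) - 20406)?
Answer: 444745392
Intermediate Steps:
q(G) = 14 + 4*G (q(G) = -2*(-7 + G*(-2)) = -2*(-7 - 2*G) = 14 + 4*G)
(437*(-50) + (-61 + (17 + 16))²)*(q(-180) - 20406) = (437*(-50) + (-61 + (17 + 16))²)*((14 + 4*(-180)) - 20406) = (-21850 + (-61 + 33)²)*((14 - 720) - 20406) = (-21850 + (-28)²)*(-706 - 20406) = (-21850 + 784)*(-21112) = -21066*(-21112) = 444745392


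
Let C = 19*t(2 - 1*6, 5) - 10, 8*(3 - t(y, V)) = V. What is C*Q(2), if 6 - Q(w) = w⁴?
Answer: -1405/4 ≈ -351.25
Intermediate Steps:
t(y, V) = 3 - V/8
C = 281/8 (C = 19*(3 - ⅛*5) - 10 = 19*(3 - 5/8) - 10 = 19*(19/8) - 10 = 361/8 - 10 = 281/8 ≈ 35.125)
Q(w) = 6 - w⁴
C*Q(2) = 281*(6 - 1*2⁴)/8 = 281*(6 - 1*16)/8 = 281*(6 - 16)/8 = (281/8)*(-10) = -1405/4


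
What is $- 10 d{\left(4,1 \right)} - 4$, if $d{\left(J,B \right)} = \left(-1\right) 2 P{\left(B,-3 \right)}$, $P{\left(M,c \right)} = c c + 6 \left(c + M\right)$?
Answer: $-64$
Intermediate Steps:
$P{\left(M,c \right)} = c^{2} + 6 M + 6 c$ ($P{\left(M,c \right)} = c^{2} + 6 \left(M + c\right) = c^{2} + \left(6 M + 6 c\right) = c^{2} + 6 M + 6 c$)
$d{\left(J,B \right)} = 18 - 12 B$ ($d{\left(J,B \right)} = \left(-1\right) 2 \left(\left(-3\right)^{2} + 6 B + 6 \left(-3\right)\right) = - 2 \left(9 + 6 B - 18\right) = - 2 \left(-9 + 6 B\right) = 18 - 12 B$)
$- 10 d{\left(4,1 \right)} - 4 = - 10 \left(18 - 12\right) - 4 = \left(-10\right) 6 - 4 = -60 - 4 = -64$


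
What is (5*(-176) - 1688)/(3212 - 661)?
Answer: -2568/2551 ≈ -1.0067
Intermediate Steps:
(5*(-176) - 1688)/(3212 - 661) = (-880 - 1688)/2551 = -2568*1/2551 = -2568/2551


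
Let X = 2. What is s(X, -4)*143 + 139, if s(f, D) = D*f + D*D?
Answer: 1283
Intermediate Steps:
s(f, D) = D² + D*f (s(f, D) = D*f + D² = D² + D*f)
s(X, -4)*143 + 139 = -4*(-4 + 2)*143 + 139 = -4*(-2)*143 + 139 = 8*143 + 139 = 1144 + 139 = 1283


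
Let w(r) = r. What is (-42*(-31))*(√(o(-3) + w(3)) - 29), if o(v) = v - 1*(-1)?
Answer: -36456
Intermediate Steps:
o(v) = 1 + v (o(v) = v + 1 = 1 + v)
(-42*(-31))*(√(o(-3) + w(3)) - 29) = (-42*(-31))*(√((1 - 3) + 3) - 29) = 1302*(√(-2 + 3) - 29) = 1302*(√1 - 29) = 1302*(1 - 29) = 1302*(-28) = -36456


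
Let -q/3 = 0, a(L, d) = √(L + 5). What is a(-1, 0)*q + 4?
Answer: 4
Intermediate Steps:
a(L, d) = √(5 + L)
q = 0 (q = -3*0 = 0)
a(-1, 0)*q + 4 = √(5 - 1)*0 + 4 = √4*0 + 4 = 2*0 + 4 = 0 + 4 = 4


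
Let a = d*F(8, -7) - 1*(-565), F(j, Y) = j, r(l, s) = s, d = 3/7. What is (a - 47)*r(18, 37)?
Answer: 135050/7 ≈ 19293.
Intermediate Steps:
d = 3/7 (d = 3*(⅐) = 3/7 ≈ 0.42857)
a = 3979/7 (a = (3/7)*8 - 1*(-565) = 24/7 + 565 = 3979/7 ≈ 568.43)
(a - 47)*r(18, 37) = (3979/7 - 47)*37 = (3650/7)*37 = 135050/7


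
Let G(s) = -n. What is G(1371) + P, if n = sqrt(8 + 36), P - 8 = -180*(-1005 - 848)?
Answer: 333548 - 2*sqrt(11) ≈ 3.3354e+5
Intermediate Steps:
P = 333548 (P = 8 - 180*(-1005 - 848) = 8 - 180*(-1853) = 8 + 333540 = 333548)
n = 2*sqrt(11) (n = sqrt(44) = 2*sqrt(11) ≈ 6.6332)
G(s) = -2*sqrt(11)
G(1371) + P = -2*sqrt(11) + 333548 = 333548 - 2*sqrt(11)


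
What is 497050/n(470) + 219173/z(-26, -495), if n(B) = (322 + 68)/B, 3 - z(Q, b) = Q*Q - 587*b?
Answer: 6803704303553/11358282 ≈ 5.9901e+5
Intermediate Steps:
z(Q, b) = 3 - Q² + 587*b (z(Q, b) = 3 - (Q*Q - 587*b) = 3 - (Q² - 587*b) = 3 + (-Q² + 587*b) = 3 - Q² + 587*b)
n(B) = 390/B
497050/n(470) + 219173/z(-26, -495) = 497050/((390/470)) + 219173/(3 - 1*(-26)² + 587*(-495)) = 497050/((390*(1/470))) + 219173/(3 - 1*676 - 290565) = 497050/(39/47) + 219173/(3 - 676 - 290565) = 497050*(47/39) + 219173/(-291238) = 23361350/39 + 219173*(-1/291238) = 23361350/39 - 219173/291238 = 6803704303553/11358282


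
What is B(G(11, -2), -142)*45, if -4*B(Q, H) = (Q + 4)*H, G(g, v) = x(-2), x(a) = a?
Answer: 3195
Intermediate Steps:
G(g, v) = -2
B(Q, H) = -H*(4 + Q)/4 (B(Q, H) = -(Q + 4)*H/4 = -(4 + Q)*H/4 = -H*(4 + Q)/4)
B(G(11, -2), -142)*45 = -¼*(-142)*(4 - 2)*45 = -¼*(-142)*2*45 = 71*45 = 3195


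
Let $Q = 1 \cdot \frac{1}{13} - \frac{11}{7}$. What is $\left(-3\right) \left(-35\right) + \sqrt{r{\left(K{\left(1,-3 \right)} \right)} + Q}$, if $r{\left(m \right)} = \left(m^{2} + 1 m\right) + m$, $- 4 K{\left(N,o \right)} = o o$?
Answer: $105 + \frac{i \sqrt{123487}}{364} \approx 105.0 + 0.9654 i$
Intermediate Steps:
$K{\left(N,o \right)} = - \frac{o^{2}}{4}$ ($K{\left(N,o \right)} = - \frac{o o}{4} = - \frac{o^{2}}{4}$)
$r{\left(m \right)} = m^{2} + 2 m$ ($r{\left(m \right)} = \left(m^{2} + m\right) + m = \left(m + m^{2}\right) + m = m^{2} + 2 m$)
$Q = - \frac{136}{91}$ ($Q = 1 \cdot \frac{1}{13} - \frac{11}{7} = \frac{1}{13} - \frac{11}{7} = - \frac{136}{91} \approx -1.4945$)
$\left(-3\right) \left(-35\right) + \sqrt{r{\left(K{\left(1,-3 \right)} \right)} + Q} = \left(-3\right) \left(-35\right) + \sqrt{- \frac{\left(-3\right)^{2}}{4} \left(2 - \frac{\left(-3\right)^{2}}{4}\right) - \frac{136}{91}} = 105 + \sqrt{\left(- \frac{1}{4}\right) 9 \left(2 - \frac{9}{4}\right) - \frac{136}{91}} = 105 + \sqrt{- \frac{9 \left(2 - \frac{9}{4}\right)}{4} - \frac{136}{91}} = 105 + \sqrt{\left(- \frac{9}{4}\right) \left(- \frac{1}{4}\right) - \frac{136}{91}} = 105 + \sqrt{\frac{9}{16} - \frac{136}{91}} = 105 + \sqrt{- \frac{1357}{1456}} = 105 + \frac{i \sqrt{123487}}{364}$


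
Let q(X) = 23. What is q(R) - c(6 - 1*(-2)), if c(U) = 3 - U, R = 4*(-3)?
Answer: 28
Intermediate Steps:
R = -12
q(R) - c(6 - 1*(-2)) = 23 - (3 - (6 - 1*(-2))) = 23 - (3 - (6 + 2)) = 23 - (3 - 1*8) = 23 - (3 - 8) = 23 - 1*(-5) = 23 + 5 = 28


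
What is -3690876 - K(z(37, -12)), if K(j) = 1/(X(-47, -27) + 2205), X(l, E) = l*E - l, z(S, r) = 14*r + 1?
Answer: -12995574397/3521 ≈ -3.6909e+6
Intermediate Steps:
z(S, r) = 1 + 14*r
X(l, E) = -l + E*l (X(l, E) = E*l - l = -l + E*l)
K(j) = 1/3521 (K(j) = 1/(-47*(-1 - 27) + 2205) = 1/(-47*(-28) + 2205) = 1/(1316 + 2205) = 1/3521)
-3690876 - K(z(37, -12)) = -3690876 - 1*1/3521 = -3690876 - 1/3521 = -12995574397/3521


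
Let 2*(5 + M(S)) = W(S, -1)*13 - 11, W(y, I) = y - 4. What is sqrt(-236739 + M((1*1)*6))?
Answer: 11*I*sqrt(7826)/2 ≈ 486.56*I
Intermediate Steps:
W(y, I) = -4 + y
M(S) = -73/2 + 13*S/2 (M(S) = -5 + ((-4 + S)*13 - 11)/2 = -5 + ((-52 + 13*S) - 11)/2 = -5 + (-63 + 13*S)/2 = -5 + (-63/2 + 13*S/2) = -73/2 + 13*S/2)
sqrt(-236739 + M((1*1)*6)) = sqrt(-236739 + (-73/2 + 13*((1*1)*6)/2)) = sqrt(-236739 + (-73/2 + 13*(1*6)/2)) = sqrt(-236739 + (-73/2 + (13/2)*6)) = sqrt(-236739 + (-73/2 + 39)) = sqrt(-236739 + 5/2) = sqrt(-473473/2) = 11*I*sqrt(7826)/2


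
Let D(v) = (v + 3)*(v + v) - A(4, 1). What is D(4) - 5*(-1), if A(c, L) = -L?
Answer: 62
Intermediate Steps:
D(v) = 1 + 2*v*(3 + v) (D(v) = (v + 3)*(v + v) - (-1) = (3 + v)*(2*v) - 1*(-1) = 2*v*(3 + v) + 1 = 1 + 2*v*(3 + v))
D(4) - 5*(-1) = (1 + 2*4² + 6*4) - 5*(-1) = (1 + 2*16 + 24) + 5 = (1 + 32 + 24) + 5 = 57 + 5 = 62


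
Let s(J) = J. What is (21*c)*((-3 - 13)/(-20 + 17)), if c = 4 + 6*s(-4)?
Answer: -2240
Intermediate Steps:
c = -20 (c = 4 + 6*(-4) = 4 - 24 = -20)
(21*c)*((-3 - 13)/(-20 + 17)) = (21*(-20))*((-3 - 13)/(-20 + 17)) = -(-6720)/(-3) = -(-6720)*(-1)/3 = -420*16/3 = -2240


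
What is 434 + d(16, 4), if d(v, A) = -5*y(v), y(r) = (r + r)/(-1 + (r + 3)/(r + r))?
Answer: 10762/13 ≈ 827.85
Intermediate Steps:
y(r) = 2*r/(-1 + (3 + r)/(2*r)) (y(r) = (2*r)/(-1 + (3 + r)/((2*r))) = (2*r)/(-1 + (3 + r)*(1/(2*r))) = (2*r)/(-1 + (3 + r)/(2*r)) = 2*r/(-1 + (3 + r)/(2*r)))
d(v, A) = 20*v²/(-3 + v) (d(v, A) = -(-20)*v²/(-3 + v) = 20*v²/(-3 + v))
434 + d(16, 4) = 434 + 20*16²/(-3 + 16) = 434 + 20*256/13 = 434 + 20*256*(1/13) = 434 + 5120/13 = 10762/13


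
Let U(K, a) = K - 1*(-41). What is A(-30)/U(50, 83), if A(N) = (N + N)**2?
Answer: 3600/91 ≈ 39.560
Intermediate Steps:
U(K, a) = 41 + K (U(K, a) = K + 41 = 41 + K)
A(N) = 4*N**2 (A(N) = (2*N)**2 = 4*N**2)
A(-30)/U(50, 83) = (4*(-30)**2)/(41 + 50) = (4*900)/91 = 3600*(1/91) = 3600/91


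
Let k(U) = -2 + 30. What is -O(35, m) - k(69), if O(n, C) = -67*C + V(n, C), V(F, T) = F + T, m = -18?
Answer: -1251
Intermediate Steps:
k(U) = 28
O(n, C) = n - 66*C (O(n, C) = -67*C + (n + C) = -67*C + (C + n) = n - 66*C)
-O(35, m) - k(69) = -(35 - 66*(-18)) - 1*28 = -(35 + 1188) - 28 = -1*1223 - 28 = -1223 - 28 = -1251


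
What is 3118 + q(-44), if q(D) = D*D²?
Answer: -82066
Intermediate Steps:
q(D) = D³
3118 + q(-44) = 3118 + (-44)³ = 3118 - 85184 = -82066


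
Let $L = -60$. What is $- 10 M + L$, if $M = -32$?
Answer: $260$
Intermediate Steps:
$- 10 M + L = \left(-10\right) \left(-32\right) - 60 = 320 - 60 = 260$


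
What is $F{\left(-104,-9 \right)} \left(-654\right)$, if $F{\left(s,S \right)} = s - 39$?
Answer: $93522$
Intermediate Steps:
$F{\left(s,S \right)} = -39 + s$ ($F{\left(s,S \right)} = s - 39 = -39 + s$)
$F{\left(-104,-9 \right)} \left(-654\right) = \left(-39 - 104\right) \left(-654\right) = \left(-143\right) \left(-654\right) = 93522$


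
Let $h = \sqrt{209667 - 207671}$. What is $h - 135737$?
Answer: $-135737 + 2 \sqrt{499} \approx -1.3569 \cdot 10^{5}$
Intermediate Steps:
$h = 2 \sqrt{499}$ ($h = \sqrt{1996} = 2 \sqrt{499} \approx 44.677$)
$h - 135737 = 2 \sqrt{499} - 135737 = -135737 + 2 \sqrt{499}$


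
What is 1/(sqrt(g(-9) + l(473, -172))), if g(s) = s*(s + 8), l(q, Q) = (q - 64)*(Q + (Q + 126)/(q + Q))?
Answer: -I*sqrt(6378446753)/21190853 ≈ -0.0037689*I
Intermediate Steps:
l(q, Q) = (-64 + q)*(Q + (126 + Q)/(Q + q))
g(s) = s*(8 + s)
1/(sqrt(g(-9) + l(473, -172))) = 1/(sqrt(-9*(8 - 9) + (-8064 - 64*(-172) - 64*(-172)**2 + 126*473 - 172*473**2 + 473*(-172)**2 - 63*(-172)*473)/(-172 + 473))) = 1/(sqrt(-9*(-1) + (-8064 + 11008 - 64*29584 + 59598 - 172*223729 + 473*29584 + 5125428)/301)) = 1/(sqrt(9 + (-8064 + 11008 - 1893376 + 59598 - 38481388 + 13993232 + 5125428)/301)) = 1/(sqrt(9 + (1/301)*(-21193562))) = 1/(sqrt(9 - 21193562/301)) = 1/(sqrt(-21190853/301)) = 1/(I*sqrt(6378446753)/301) = -I*sqrt(6378446753)/21190853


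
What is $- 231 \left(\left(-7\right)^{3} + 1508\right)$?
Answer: $-269115$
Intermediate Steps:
$- 231 \left(\left(-7\right)^{3} + 1508\right) = - 231 \left(-343 + 1508\right) = \left(-231\right) 1165 = -269115$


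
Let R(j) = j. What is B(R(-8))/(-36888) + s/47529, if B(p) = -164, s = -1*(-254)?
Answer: 1430359/146104146 ≈ 0.0097900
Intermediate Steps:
s = 254
B(R(-8))/(-36888) + s/47529 = -164/(-36888) + 254/47529 = -164*(-1/36888) + 254*(1/47529) = 41/9222 + 254/47529 = 1430359/146104146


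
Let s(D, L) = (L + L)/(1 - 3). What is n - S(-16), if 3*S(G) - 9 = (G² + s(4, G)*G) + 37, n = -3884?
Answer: -11698/3 ≈ -3899.3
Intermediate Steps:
s(D, L) = -L (s(D, L) = (2*L)/(-2) = (2*L)*(-½) = -L)
S(G) = 46/3 (S(G) = 3 + ((G² + (-G)*G) + 37)/3 = 3 + ((G² - G²) + 37)/3 = 3 + (0 + 37)/3 = 3 + (⅓)*37 = 3 + 37/3 = 46/3)
n - S(-16) = -3884 - 1*46/3 = -3884 - 46/3 = -11698/3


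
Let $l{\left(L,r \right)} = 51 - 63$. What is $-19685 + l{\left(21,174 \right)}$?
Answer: $-19697$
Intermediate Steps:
$l{\left(L,r \right)} = -12$
$-19685 + l{\left(21,174 \right)} = -19685 - 12 = -19697$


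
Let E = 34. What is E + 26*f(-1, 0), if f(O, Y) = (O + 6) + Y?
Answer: 164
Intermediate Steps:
f(O, Y) = 6 + O + Y (f(O, Y) = (6 + O) + Y = 6 + O + Y)
E + 26*f(-1, 0) = 34 + 26*(6 - 1 + 0) = 34 + 26*5 = 34 + 130 = 164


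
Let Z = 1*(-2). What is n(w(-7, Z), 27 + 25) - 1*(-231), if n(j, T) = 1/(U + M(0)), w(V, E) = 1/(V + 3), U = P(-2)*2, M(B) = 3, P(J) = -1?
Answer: 232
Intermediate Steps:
U = -2 (U = -1*2 = -2)
Z = -2
w(V, E) = 1/(3 + V)
n(j, T) = 1 (n(j, T) = 1/(-2 + 3) = 1/1 = 1)
n(w(-7, Z), 27 + 25) - 1*(-231) = 1 - 1*(-231) = 1 + 231 = 232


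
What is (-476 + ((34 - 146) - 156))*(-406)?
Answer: 302064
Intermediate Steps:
(-476 + ((34 - 146) - 156))*(-406) = (-476 + (-112 - 156))*(-406) = (-476 - 268)*(-406) = -744*(-406) = 302064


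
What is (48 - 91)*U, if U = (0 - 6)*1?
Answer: 258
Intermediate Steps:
U = -6 (U = -6*1 = -6)
(48 - 91)*U = (48 - 91)*(-6) = -43*(-6) = 258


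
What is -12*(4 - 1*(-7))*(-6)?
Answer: 792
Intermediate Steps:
-12*(4 - 1*(-7))*(-6) = -12*(4 + 7)*(-6) = -12*11*(-6) = -132*(-6) = 792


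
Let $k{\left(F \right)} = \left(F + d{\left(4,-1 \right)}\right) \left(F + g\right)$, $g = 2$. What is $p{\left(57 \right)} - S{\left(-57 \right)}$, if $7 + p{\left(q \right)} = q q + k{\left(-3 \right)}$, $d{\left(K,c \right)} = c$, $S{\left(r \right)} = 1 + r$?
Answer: $3302$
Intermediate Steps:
$k{\left(F \right)} = \left(-1 + F\right) \left(2 + F\right)$ ($k{\left(F \right)} = \left(F - 1\right) \left(F + 2\right) = \left(-1 + F\right) \left(2 + F\right)$)
$p{\left(q \right)} = -3 + q^{2}$ ($p{\left(q \right)} = -7 + \left(q q - \left(5 - 9\right)\right) = -7 + \left(q^{2} - -4\right) = -7 + \left(q^{2} + 4\right) = -7 + \left(4 + q^{2}\right) = -3 + q^{2}$)
$p{\left(57 \right)} - S{\left(-57 \right)} = \left(-3 + 57^{2}\right) - \left(1 - 57\right) = \left(-3 + 3249\right) - -56 = 3246 + 56 = 3302$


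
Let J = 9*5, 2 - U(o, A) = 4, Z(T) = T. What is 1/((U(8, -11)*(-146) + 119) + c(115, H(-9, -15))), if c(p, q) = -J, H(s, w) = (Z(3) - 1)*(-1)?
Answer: 1/366 ≈ 0.0027322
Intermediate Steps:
U(o, A) = -2 (U(o, A) = 2 - 1*4 = 2 - 4 = -2)
H(s, w) = -2 (H(s, w) = (3 - 1)*(-1) = 2*(-1) = -2)
J = 45
c(p, q) = -45 (c(p, q) = -1*45 = -45)
1/((U(8, -11)*(-146) + 119) + c(115, H(-9, -15))) = 1/((-2*(-146) + 119) - 45) = 1/((292 + 119) - 45) = 1/(411 - 45) = 1/366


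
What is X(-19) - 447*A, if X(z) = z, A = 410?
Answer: -183289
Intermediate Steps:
X(-19) - 447*A = -19 - 447*410 = -19 - 183270 = -183289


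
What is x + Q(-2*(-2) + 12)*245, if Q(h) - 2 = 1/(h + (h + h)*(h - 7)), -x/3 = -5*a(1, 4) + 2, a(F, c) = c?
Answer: 165621/304 ≈ 544.81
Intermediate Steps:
x = 54 (x = -3*(-5*4 + 2) = -3*(-20 + 2) = -3*(-18) = 54)
Q(h) = 2 + 1/(h + 2*h*(-7 + h)) (Q(h) = 2 + 1/(h + (h + h)*(h - 7)) = 2 + 1/(h + (2*h)*(-7 + h)) = 2 + 1/(h + 2*h*(-7 + h)))
x + Q(-2*(-2) + 12)*245 = 54 + ((1 - 26*(-2*(-2) + 12) + 4*(-2*(-2) + 12)**2)/((-2*(-2) + 12)*(-13 + 2*(-2*(-2) + 12))))*245 = 54 + ((1 - 26*(4 + 12) + 4*(4 + 12)**2)/((4 + 12)*(-13 + 2*(4 + 12))))*245 = 54 + ((1 - 26*16 + 4*16**2)/(16*(-13 + 2*16)))*245 = 54 + ((1 - 416 + 4*256)/(16*(-13 + 32)))*245 = 54 + ((1/16)*(1 - 416 + 1024)/19)*245 = 54 + ((1/16)*(1/19)*609)*245 = 54 + (609/304)*245 = 54 + 149205/304 = 165621/304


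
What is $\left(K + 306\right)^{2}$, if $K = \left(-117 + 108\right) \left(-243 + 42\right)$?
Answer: $4473225$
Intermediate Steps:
$K = 1809$ ($K = \left(-9\right) \left(-201\right) = 1809$)
$\left(K + 306\right)^{2} = \left(1809 + 306\right)^{2} = 2115^{2} = 4473225$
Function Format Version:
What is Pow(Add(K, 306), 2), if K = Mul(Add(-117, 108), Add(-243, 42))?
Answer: 4473225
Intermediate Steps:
K = 1809 (K = Mul(-9, -201) = 1809)
Pow(Add(K, 306), 2) = Pow(Add(1809, 306), 2) = Pow(2115, 2) = 4473225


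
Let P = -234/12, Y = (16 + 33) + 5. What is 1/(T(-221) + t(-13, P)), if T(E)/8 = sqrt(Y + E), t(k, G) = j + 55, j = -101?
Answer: -23/6402 - 2*I*sqrt(167)/3201 ≈ -0.0035926 - 0.0080743*I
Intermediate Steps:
Y = 54 (Y = 49 + 5 = 54)
P = -39/2 (P = -234*1/12 = -39/2 ≈ -19.500)
t(k, G) = -46 (t(k, G) = -101 + 55 = -46)
T(E) = 8*sqrt(54 + E)
1/(T(-221) + t(-13, P)) = 1/(8*sqrt(54 - 221) - 46) = 1/(8*sqrt(-167) - 46) = 1/(8*(I*sqrt(167)) - 46) = 1/(8*I*sqrt(167) - 46) = 1/(-46 + 8*I*sqrt(167))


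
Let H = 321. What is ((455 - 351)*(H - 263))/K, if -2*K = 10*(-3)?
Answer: 6032/15 ≈ 402.13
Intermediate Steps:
K = 15 (K = -5*(-3) = -½*(-30) = 15)
((455 - 351)*(H - 263))/K = ((455 - 351)*(321 - 263))/15 = (104*58)*(1/15) = 6032*(1/15) = 6032/15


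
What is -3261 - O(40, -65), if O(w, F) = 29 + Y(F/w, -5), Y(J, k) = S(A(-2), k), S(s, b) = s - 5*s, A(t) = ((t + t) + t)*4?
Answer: -3386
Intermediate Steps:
A(t) = 12*t (A(t) = (2*t + t)*4 = (3*t)*4 = 12*t)
S(s, b) = -4*s
Y(J, k) = 96 (Y(J, k) = -48*(-2) = -4*(-24) = 96)
O(w, F) = 125 (O(w, F) = 29 + 96 = 125)
-3261 - O(40, -65) = -3261 - 1*125 = -3261 - 125 = -3386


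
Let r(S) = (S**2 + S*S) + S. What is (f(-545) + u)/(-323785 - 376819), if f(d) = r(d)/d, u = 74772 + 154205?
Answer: -56972/175151 ≈ -0.32527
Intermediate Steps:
r(S) = S + 2*S**2 (r(S) = (S**2 + S**2) + S = 2*S**2 + S = S + 2*S**2)
u = 228977
f(d) = 1 + 2*d (f(d) = (d*(1 + 2*d))/d = 1 + 2*d)
(f(-545) + u)/(-323785 - 376819) = ((1 + 2*(-545)) + 228977)/(-323785 - 376819) = ((1 - 1090) + 228977)/(-700604) = (-1089 + 228977)*(-1/700604) = 227888*(-1/700604) = -56972/175151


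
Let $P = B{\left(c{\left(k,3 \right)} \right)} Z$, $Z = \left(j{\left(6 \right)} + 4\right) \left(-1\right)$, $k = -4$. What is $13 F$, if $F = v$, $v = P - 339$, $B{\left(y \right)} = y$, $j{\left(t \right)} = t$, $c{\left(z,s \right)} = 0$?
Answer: $-4407$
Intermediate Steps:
$Z = -10$ ($Z = \left(6 + 4\right) \left(-1\right) = 10 \left(-1\right) = -10$)
$P = 0$ ($P = 0 \left(-10\right) = 0$)
$v = -339$ ($v = 0 - 339 = -339$)
$F = -339$
$13 F = 13 \left(-339\right) = -4407$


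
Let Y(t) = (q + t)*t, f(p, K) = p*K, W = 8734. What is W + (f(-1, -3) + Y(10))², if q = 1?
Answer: 21503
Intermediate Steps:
f(p, K) = K*p
Y(t) = t*(1 + t) (Y(t) = (1 + t)*t = t*(1 + t))
W + (f(-1, -3) + Y(10))² = 8734 + (-3*(-1) + 10*(1 + 10))² = 8734 + (3 + 10*11)² = 8734 + (3 + 110)² = 8734 + 113² = 8734 + 12769 = 21503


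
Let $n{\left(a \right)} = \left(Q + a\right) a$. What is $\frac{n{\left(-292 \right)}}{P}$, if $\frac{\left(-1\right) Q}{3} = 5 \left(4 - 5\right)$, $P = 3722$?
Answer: $\frac{40442}{1861} \approx 21.731$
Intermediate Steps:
$Q = 15$ ($Q = - 3 \cdot 5 \left(4 - 5\right) = - 3 \cdot 5 \left(-1\right) = \left(-3\right) \left(-5\right) = 15$)
$n{\left(a \right)} = a \left(15 + a\right)$ ($n{\left(a \right)} = \left(15 + a\right) a = a \left(15 + a\right)$)
$\frac{n{\left(-292 \right)}}{P} = \frac{\left(-292\right) \left(15 - 292\right)}{3722} = \left(-292\right) \left(-277\right) \frac{1}{3722} = 80884 \cdot \frac{1}{3722} = \frac{40442}{1861}$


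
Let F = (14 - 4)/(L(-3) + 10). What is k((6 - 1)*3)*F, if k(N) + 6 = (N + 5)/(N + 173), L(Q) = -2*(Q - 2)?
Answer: -277/94 ≈ -2.9468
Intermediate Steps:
L(Q) = 4 - 2*Q (L(Q) = -2*(-2 + Q) = 4 - 2*Q)
F = ½ (F = (14 - 4)/((4 - 2*(-3)) + 10) = 10/((4 + 6) + 10) = 10/(10 + 10) = 10/20 = 10*(1/20) = ½ ≈ 0.50000)
k(N) = -6 + (5 + N)/(173 + N) (k(N) = -6 + (N + 5)/(N + 173) = -6 + (5 + N)/(173 + N))
k((6 - 1)*3)*F = ((-1033 - 5*(6 - 1)*3)/(173 + (6 - 1)*3))*(½) = ((-1033 - 25*3)/(173 + 5*3))*(½) = ((-1033 - 5*15)/(173 + 15))*(½) = ((-1033 - 75)/188)*(½) = ((1/188)*(-1108))*(½) = -277/47*½ = -277/94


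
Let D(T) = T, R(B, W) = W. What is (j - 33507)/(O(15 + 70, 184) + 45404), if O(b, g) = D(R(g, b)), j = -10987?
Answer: -44494/45489 ≈ -0.97813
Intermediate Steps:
O(b, g) = b
(j - 33507)/(O(15 + 70, 184) + 45404) = (-10987 - 33507)/((15 + 70) + 45404) = -44494/(85 + 45404) = -44494/45489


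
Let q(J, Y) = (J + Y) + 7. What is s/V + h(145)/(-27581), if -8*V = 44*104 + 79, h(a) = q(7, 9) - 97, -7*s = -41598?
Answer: -9176104214/898726885 ≈ -10.210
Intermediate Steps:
s = 41598/7 (s = -1/7*(-41598) = 41598/7 ≈ 5942.6)
q(J, Y) = 7 + J + Y
h(a) = -74 (h(a) = (7 + 7 + 9) - 97 = 23 - 97 = -74)
V = -4655/8 (V = -(44*104 + 79)/8 = -(4576 + 79)/8 = -1/8*4655 = -4655/8 ≈ -581.88)
s/V + h(145)/(-27581) = 41598/(7*(-4655/8)) - 74/(-27581) = (41598/7)*(-8/4655) - 74*(-1/27581) = -332784/32585 + 74/27581 = -9176104214/898726885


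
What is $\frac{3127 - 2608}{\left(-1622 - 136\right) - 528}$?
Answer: $- \frac{173}{762} \approx -0.22703$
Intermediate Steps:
$\frac{3127 - 2608}{\left(-1622 - 136\right) - 528} = \frac{519}{-1758 - 528} = \frac{519}{-2286} = 519 \left(- \frac{1}{2286}\right) = - \frac{173}{762}$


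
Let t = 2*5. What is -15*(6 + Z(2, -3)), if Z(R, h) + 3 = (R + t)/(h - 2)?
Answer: -9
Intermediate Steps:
t = 10
Z(R, h) = -3 + (10 + R)/(-2 + h) (Z(R, h) = -3 + (R + 10)/(h - 2) = -3 + (10 + R)/(-2 + h))
-15*(6 + Z(2, -3)) = -15*(6 + (16 + 2 - 3*(-3))/(-2 - 3)) = -15*(6 + (16 + 2 + 9)/(-5)) = -15*(6 - ⅕*27) = -15*(6 - 27/5) = -15*⅗ = -9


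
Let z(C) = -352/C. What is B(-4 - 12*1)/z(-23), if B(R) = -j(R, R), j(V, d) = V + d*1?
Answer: 23/11 ≈ 2.0909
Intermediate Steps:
j(V, d) = V + d
B(R) = -2*R (B(R) = -(R + R) = -2*R)
B(-4 - 12*1)/z(-23) = (-2*(-4 - 12*1))/((-352/(-23))) = (-2*(-4 - 12))/((-352*(-1/23))) = (-2*(-16))/(352/23) = 32*(23/352) = 23/11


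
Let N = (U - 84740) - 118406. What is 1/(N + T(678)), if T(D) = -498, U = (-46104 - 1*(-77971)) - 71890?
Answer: -1/243667 ≈ -4.1040e-6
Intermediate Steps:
U = -40023 (U = (-46104 + 77971) - 71890 = 31867 - 71890 = -40023)
N = -243169 (N = (-40023 - 84740) - 118406 = -124763 - 118406 = -243169)
1/(N + T(678)) = 1/(-243169 - 498) = 1/(-243667) = -1/243667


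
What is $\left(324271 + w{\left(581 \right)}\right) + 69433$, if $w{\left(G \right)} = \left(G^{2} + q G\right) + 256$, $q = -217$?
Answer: $605444$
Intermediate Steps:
$w{\left(G \right)} = 256 + G^{2} - 217 G$ ($w{\left(G \right)} = \left(G^{2} - 217 G\right) + 256 = 256 + G^{2} - 217 G$)
$\left(324271 + w{\left(581 \right)}\right) + 69433 = \left(324271 + \left(256 + 581^{2} - 126077\right)\right) + 69433 = \left(324271 + \left(256 + 337561 - 126077\right)\right) + 69433 = \left(324271 + 211740\right) + 69433 = 536011 + 69433 = 605444$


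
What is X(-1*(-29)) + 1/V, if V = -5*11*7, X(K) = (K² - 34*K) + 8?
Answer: -52746/385 ≈ -137.00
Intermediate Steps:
X(K) = 8 + K² - 34*K
V = -385 (V = -55*7 = -385)
X(-1*(-29)) + 1/V = (8 + (-1*(-29))² - (-34)*(-29)) + 1/(-385) = (8 + 29² - 34*29) - 1/385 = (8 + 841 - 986) - 1/385 = -137 - 1/385 = -52746/385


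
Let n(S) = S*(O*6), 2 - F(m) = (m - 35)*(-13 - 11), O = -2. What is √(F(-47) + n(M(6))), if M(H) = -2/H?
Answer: 3*I*√218 ≈ 44.294*I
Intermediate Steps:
F(m) = -838 + 24*m (F(m) = 2 - (m - 35)*(-13 - 11) = 2 - (-35 + m)*(-24) = 2 - (840 - 24*m) = 2 + (-840 + 24*m) = -838 + 24*m)
n(S) = -12*S (n(S) = S*(-2*6) = S*(-12) = -12*S)
√(F(-47) + n(M(6))) = √((-838 + 24*(-47)) - (-24)/6) = √((-838 - 1128) - (-24)/6) = √(-1966 - 12*(-⅓)) = √(-1966 + 4) = √(-1962) = 3*I*√218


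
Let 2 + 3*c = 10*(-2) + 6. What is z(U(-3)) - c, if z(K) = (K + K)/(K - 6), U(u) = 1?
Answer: 74/15 ≈ 4.9333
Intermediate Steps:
c = -16/3 (c = -⅔ + (10*(-2) + 6)/3 = -⅔ + (-20 + 6)/3 = -⅔ + (⅓)*(-14) = -⅔ - 14/3 = -16/3 ≈ -5.3333)
z(K) = 2*K/(-6 + K) (z(K) = (2*K)/(-6 + K) = 2*K/(-6 + K))
z(U(-3)) - c = 2*1/(-6 + 1) - 1*(-16/3) = 2*1/(-5) + 16/3 = 2*1*(-⅕) + 16/3 = -⅖ + 16/3 = 74/15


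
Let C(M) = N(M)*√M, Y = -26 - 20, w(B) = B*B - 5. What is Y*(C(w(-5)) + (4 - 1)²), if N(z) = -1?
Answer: -414 + 92*√5 ≈ -208.28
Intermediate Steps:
w(B) = -5 + B² (w(B) = B² - 5 = -5 + B²)
Y = -46
C(M) = -√M
Y*(C(w(-5)) + (4 - 1)²) = -46*(-√(-5 + (-5)²) + (4 - 1)²) = -46*(-√(-5 + 25) + 3²) = -46*(-√20 + 9) = -46*(-2*√5 + 9) = -46*(9 - 2*√5) = -414 + 92*√5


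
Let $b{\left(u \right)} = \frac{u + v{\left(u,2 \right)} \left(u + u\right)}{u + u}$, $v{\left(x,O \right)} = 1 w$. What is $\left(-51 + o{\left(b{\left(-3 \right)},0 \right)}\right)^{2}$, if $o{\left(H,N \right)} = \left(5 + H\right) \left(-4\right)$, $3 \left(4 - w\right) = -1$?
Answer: $\frac{73441}{9} \approx 8160.1$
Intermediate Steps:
$w = \frac{13}{3}$ ($w = 4 - - \frac{1}{3} = 4 + \frac{1}{3} = \frac{13}{3} \approx 4.3333$)
$v{\left(x,O \right)} = \frac{13}{3}$ ($v{\left(x,O \right)} = 1 \cdot \frac{13}{3} = \frac{13}{3}$)
$b{\left(u \right)} = \frac{29}{6}$ ($b{\left(u \right)} = \frac{u + \frac{13 \left(u + u\right)}{3}}{u + u} = \frac{u + \frac{13 \cdot 2 u}{3}}{2 u} = \left(u + \frac{26 u}{3}\right) \frac{1}{2 u} = \frac{29 u}{3} \frac{1}{2 u} = \frac{29}{6}$)
$o{\left(H,N \right)} = -20 - 4 H$
$\left(-51 + o{\left(b{\left(-3 \right)},0 \right)}\right)^{2} = \left(-51 - \frac{118}{3}\right)^{2} = \left(- \frac{271}{3}\right)^{2} = \frac{73441}{9}$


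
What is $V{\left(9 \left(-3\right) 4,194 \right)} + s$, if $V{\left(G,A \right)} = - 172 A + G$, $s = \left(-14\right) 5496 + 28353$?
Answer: $-82067$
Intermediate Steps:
$s = -48591$ ($s = -76944 + 28353 = -48591$)
$V{\left(G,A \right)} = G - 172 A$
$V{\left(9 \left(-3\right) 4,194 \right)} + s = \left(9 \left(-3\right) 4 - 33368\right) - 48591 = \left(\left(-27\right) 4 - 33368\right) - 48591 = \left(-108 - 33368\right) - 48591 = -33476 - 48591 = -82067$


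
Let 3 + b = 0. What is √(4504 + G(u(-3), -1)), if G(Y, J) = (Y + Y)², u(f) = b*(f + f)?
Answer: 10*√58 ≈ 76.158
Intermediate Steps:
b = -3 (b = -3 + 0 = -3)
u(f) = -6*f (u(f) = -3*(f + f) = -6*f)
G(Y, J) = 4*Y² (G(Y, J) = (2*Y)² = 4*Y²)
√(4504 + G(u(-3), -1)) = √(4504 + 4*(-6*(-3))²) = √(4504 + 4*18²) = √(4504 + 4*324) = √(4504 + 1296) = √5800 = 10*√58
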